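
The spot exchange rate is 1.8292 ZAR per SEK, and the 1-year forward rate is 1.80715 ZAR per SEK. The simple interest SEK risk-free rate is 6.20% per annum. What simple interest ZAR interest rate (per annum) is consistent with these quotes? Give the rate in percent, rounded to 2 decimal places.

4.92%

T = 1 year.
CIP gives F = S · g_ZAR/g_SEK, so g_ZAR/g_SEK = 1.80715/1.8292 = 0.9879455.
The SEK side grows by 1 + 0.0620×1 = 1.062000.
Hence g_ZAR = 1.0491981.
(1.0491981 − 1)/T = 0.049198, i.e. 4.92%.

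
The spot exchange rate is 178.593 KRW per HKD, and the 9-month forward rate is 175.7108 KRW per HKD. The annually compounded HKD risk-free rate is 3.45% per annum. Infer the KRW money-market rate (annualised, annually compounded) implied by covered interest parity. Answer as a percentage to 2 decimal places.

1.23%

T = 9/12 years.
By CIP, F/S equals the KRW-to-HKD growth ratio: 175.7108/178.593 = 0.9838616.
The HKD side grows by (1 + 0.0345)^(9/12) = 1.025765.
Hence g_KRW = 1.0092108.
Annualise: 1.0092108^(12/9) − 1 = 0.012300 = 1.23%.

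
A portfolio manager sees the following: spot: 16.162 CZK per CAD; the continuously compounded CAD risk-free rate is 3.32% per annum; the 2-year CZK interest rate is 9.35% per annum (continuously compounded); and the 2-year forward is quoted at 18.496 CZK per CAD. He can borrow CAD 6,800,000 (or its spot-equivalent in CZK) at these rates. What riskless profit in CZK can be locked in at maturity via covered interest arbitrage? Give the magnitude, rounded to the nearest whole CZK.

T = 2 years.
Route A — deposit CAD, sell forward: 6,800,000 × 1.06865409332 × 18.496 = CZK 134,407,617.55.
Route B — convert at spot, deposit CZK: 6,800,000 × 16.162 × 1.20562728505 = CZK 132,500,367.63.
The quoted forward overvalues CAD, so borrow CZK, buy CAD at spot, deposit the CAD at 3.32%, and sell the proceeds forward at 18.496.
Profit = 134,407,617.55 − 132,500,367.63 = CZK 1,907,250.

CZK 1,907,250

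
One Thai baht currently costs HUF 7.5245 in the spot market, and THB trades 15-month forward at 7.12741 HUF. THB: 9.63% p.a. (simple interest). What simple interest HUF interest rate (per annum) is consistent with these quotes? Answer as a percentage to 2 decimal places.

4.90%

T = 15/12 years.
By CIP, F/S equals the HUF-to-THB growth ratio: 7.12741/7.5245 = 0.9472271.
The THB side grows by 1 + 0.0963×15/12 = 1.120375.
That pins the HUF growth at 1.0612496.
(1.0612496 − 1)/T = 0.049000, i.e. 4.90%.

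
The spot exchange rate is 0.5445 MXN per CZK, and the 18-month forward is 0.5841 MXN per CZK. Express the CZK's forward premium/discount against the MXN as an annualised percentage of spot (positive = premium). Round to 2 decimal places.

T = 18/12 years.
(F − S)/S = (0.5841 − 0.5445)/0.5445 = 0.0727273.
Per annum: 0.0727273 / (18/12) = 0.048485 = 4.85%.

+4.85%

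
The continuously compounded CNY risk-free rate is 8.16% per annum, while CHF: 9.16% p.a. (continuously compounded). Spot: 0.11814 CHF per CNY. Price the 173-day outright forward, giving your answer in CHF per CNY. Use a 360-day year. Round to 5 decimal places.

0.11871

T = 173/360 years.
Growth of 1 CHF over T: e^(0.0916×173/360) = 1.0450021.
CNY accumulates by e^(0.0816×173/360) = 1.0399923.
Forward (CHF per CNY) = 0.11814 × 1.0450021 / 1.0399923 = 0.1187091.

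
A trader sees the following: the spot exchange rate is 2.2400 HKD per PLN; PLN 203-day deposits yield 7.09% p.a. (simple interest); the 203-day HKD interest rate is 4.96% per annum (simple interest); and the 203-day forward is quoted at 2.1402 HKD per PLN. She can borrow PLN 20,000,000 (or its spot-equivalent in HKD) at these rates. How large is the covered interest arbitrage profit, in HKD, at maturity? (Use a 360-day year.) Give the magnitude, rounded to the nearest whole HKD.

T = 203/360 years.
Invest the PLN and cover forward: 20,000,000 × 1.0399797222 × 2.1402 = HKD 44,515,292.03.
Convert at spot and invest in HKD: 20,000,000 × 2.2400 × 1.0279688889 = HKD 46,053,006.22.
The quoted forward undervalues PLN, so borrow PLN, convert to HKD at spot, deposit the HKD at 4.96%, and buy PLN forward at 2.1402 to cover the loan.
Arbitrage profit = |44,515,292.03 − 46,053,006.22| = HKD 1,537,714.

HKD 1,537,714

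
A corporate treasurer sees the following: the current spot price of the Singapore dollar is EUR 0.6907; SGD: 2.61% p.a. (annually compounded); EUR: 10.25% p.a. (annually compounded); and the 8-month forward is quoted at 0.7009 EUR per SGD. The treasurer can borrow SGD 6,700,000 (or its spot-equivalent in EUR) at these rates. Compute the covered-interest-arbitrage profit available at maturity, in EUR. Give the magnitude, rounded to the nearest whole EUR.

T = 8/12 years.
Route A — deposit SGD, sell forward: 6,700,000 × 1.017325175 × 0.7009 = EUR 4,777,389.54.
Route B — convert at spot, deposit EUR: 6,700,000 × 0.6907 × 1.067216175 = EUR 4,938,745.62.
The quoted forward undervalues SGD, so borrow SGD, convert to EUR at spot, deposit the EUR at 10.25%, and buy SGD forward at 0.7009 to cover the loan.
The gap between the two covered legs is EUR 161,356.

EUR 161,356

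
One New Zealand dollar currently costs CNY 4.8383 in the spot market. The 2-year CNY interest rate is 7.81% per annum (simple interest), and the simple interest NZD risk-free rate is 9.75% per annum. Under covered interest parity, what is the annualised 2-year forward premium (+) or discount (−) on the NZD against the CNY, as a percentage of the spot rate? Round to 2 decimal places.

-1.62%

T = 2 years.
No-arbitrage forward: 4.8383 × 1.156200 / 1.195000 = 4.6812071 CNY/NZD.
(F − S)/S ÷ T = (4.6812071 − 4.8383)/4.8383/2 = -0.016234 → -1.62%.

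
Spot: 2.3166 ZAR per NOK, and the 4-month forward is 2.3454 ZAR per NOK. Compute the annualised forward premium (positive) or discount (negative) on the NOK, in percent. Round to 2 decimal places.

T = 4/12 years.
NOK trades forward at +1.24320% vs spot over the period.
×(1/T) gives 3.73% p.a.

+3.73%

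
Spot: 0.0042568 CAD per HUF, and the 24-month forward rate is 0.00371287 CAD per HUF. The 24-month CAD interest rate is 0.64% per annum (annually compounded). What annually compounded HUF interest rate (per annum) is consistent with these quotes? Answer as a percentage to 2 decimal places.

T = 2 years.
F/S = 0.00371287/0.0042568 = 0.8722209 = (growth of CAD) / (growth of HUF).
The CAD side grows by (1 + 0.0064)^2 = 1.012841.
So the HUF growth factor = 1.1612207.
Annualise: 1.1612207^(1/2) − 1 = 0.077600 = 7.76%.

7.76%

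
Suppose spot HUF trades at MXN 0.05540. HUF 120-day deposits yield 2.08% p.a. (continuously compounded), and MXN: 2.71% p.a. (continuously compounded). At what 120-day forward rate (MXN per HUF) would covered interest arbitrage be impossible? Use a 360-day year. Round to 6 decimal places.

T = 120/360 years.
MXN accumulates by e^(0.0271×120/360) = 1.0090743.
Growth of 1 HUF over T: e^(0.0208×120/360) = 1.0069574.
Forward (MXN per HUF) = 0.0554 × 1.0090743 / 1.0069574 = 0.05551647.

0.055516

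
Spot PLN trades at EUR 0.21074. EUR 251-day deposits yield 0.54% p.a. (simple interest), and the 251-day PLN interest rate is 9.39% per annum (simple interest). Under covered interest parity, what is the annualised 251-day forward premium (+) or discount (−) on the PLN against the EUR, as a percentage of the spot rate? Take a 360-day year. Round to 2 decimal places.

T = 251/360 years.
CIP forward (EUR per PLN) = 0.21074 × 1.003765/1.0654692 = 0.19853548.
Annualised premium = (F − S)/S × (1/T) = (0.19853548 − 0.21074)/0.21074 ÷ (251/360) = -8.31%.

-8.31%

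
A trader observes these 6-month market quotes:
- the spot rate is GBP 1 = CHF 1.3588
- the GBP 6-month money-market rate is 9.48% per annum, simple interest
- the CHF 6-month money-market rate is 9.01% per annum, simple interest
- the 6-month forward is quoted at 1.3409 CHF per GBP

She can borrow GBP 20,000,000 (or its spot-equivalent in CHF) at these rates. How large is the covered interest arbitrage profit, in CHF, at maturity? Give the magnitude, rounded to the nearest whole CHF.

CHF 311,106

T = 6/12 years.
Invest the GBP and cover forward: 20,000,000 × 1.047400 × 1.3409 = CHF 28,089,173.20.
Convert at spot and invest in CHF: 20,000,000 × 1.3588 × 1.045050 = CHF 28,400,278.80.
The quoted forward undervalues GBP, so borrow GBP, convert to CHF at spot, deposit the CHF at 9.01%, and buy GBP forward at 1.3409 to cover the loan.
Profit = 28,400,278.80 − 28,089,173.20 = CHF 311,106.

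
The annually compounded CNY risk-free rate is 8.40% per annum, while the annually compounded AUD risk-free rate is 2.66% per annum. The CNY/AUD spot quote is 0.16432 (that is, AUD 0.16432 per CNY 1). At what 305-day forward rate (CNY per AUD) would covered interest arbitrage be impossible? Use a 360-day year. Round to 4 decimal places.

T = 305/360 years.
Growth of 1 AUD over T: (1 + 0.0266)^(305/360) = 1.0224908.
Growth of 1 CNY over T: (1 + 0.0840)^(305/360) = 1.0707241.
So F = 0.16432 × 1.0224908 / 1.0707241 = 0.1569178 (AUD/CNY).
Quoted the other way: 1/0.1569178 = 6.3728 CNY per AUD.

6.3728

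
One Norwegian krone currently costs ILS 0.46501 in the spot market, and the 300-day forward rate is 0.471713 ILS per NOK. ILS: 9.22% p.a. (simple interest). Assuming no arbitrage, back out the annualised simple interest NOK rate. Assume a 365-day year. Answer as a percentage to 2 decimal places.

T = 300/365 years.
CIP gives F = S · g_ILS/g_NOK, so g_ILS/g_NOK = 0.471713/0.46501 = 1.0144147.
ILS growth factor: 1 + 0.0922×300/365 = 1.0757808.
Hence g_NOK = 1.0604941.
r = (1.0604941 − 1)/(300/365) = 0.073601 → 7.36%.

7.36%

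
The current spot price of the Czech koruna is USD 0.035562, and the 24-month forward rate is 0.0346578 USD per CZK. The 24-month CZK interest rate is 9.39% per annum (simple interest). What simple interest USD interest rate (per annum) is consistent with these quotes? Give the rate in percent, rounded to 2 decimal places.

7.88%

T = 2 years.
CIP gives F = S · g_USD/g_CZK, so g_USD/g_CZK = 0.0346578/0.035562 = 0.9745740.
The CZK side grows by 1 + 0.0939×2 = 1.187800.
So the USD growth factor = 1.157599.
(1.157599 − 1)/T = 0.078800, i.e. 7.88%.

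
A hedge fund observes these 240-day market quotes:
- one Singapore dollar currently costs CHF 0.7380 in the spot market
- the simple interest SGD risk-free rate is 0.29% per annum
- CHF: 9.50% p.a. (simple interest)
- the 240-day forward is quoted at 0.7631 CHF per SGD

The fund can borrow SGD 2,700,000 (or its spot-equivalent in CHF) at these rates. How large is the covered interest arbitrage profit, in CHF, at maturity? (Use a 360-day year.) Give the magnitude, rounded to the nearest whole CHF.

CHF 54,445

T = 240/360 years.
Route A — deposit SGD, sell forward: 2,700,000 × 1.001933333 × 0.7631 = CHF 2,064,353.38.
Route B — convert at spot, deposit CHF: 2,700,000 × 0.7380 × 1.063333333 = CHF 2,118,798.00.
The quoted forward undervalues SGD, so borrow SGD, convert to CHF at spot, deposit the CHF at 9.50%, and buy SGD forward at 0.7631 to cover the loan.
Arbitrage profit = |2,064,353.38 − 2,118,798.00| = CHF 54,445.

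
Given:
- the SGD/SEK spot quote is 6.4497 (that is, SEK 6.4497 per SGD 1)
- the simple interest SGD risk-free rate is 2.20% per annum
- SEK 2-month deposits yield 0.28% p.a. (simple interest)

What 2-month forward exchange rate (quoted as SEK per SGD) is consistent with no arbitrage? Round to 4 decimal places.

6.4291

T = 2/12 years.
SEK accumulates by 1 + 0.0028×2/12 = 1.0004667.
SGD growth factor: 1 + 0.0220×2/12 = 1.0036667.
So F = 6.4497 × 1.0004667 / 1.0036667 = 6.429136 (SEK/SGD).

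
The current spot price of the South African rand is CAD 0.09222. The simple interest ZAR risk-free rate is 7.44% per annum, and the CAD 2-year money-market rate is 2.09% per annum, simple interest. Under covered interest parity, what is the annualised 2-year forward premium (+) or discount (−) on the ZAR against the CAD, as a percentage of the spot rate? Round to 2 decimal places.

T = 2 years.
CIP forward (CAD per ZAR) = 0.09222 × 1.041800/1.148800 = 0.08363057.
(F − S)/S ÷ T = (0.08363057 − 0.09222)/0.09222/2 = -0.046570 → -4.66%.

-4.66%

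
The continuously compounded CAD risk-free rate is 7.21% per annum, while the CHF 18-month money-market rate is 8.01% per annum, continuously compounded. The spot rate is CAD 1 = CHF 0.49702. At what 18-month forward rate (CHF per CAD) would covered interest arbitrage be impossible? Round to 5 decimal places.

0.50302

T = 18/12 years.
CHF growth factor: e^(0.0801×18/12) = 1.127666.
CAD growth factor: e^(0.0721×18/12) = 1.1142149.
CIP: F = S · (grow CHF)/(grow CAD) = 0.49702 × 1.127666/1.1142149 = 0.5030202 CHF per CAD.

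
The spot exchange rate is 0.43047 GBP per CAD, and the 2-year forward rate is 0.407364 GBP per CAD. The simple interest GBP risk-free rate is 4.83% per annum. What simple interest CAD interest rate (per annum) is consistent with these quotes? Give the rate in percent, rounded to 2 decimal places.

T = 2 years.
CIP gives F = S · g_GBP/g_CAD, so g_GBP/g_CAD = 0.407364/0.43047 = 0.9463238.
GBP growth factor: 1 + 0.0483×2 = 1.096600.
That pins the CAD growth at 1.158800.
(1.158800 − 1)/T = 0.079400, i.e. 7.94%.

7.94%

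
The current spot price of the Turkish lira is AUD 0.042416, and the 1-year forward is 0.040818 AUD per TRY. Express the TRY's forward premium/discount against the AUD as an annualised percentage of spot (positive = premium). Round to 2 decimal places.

-3.77%

T = 1 year.
Period premium: (0.040818 − 0.042416)/0.042416 = -0.0376745.
Per annum: -0.0376745 / 1 = -0.037674 = -3.77%.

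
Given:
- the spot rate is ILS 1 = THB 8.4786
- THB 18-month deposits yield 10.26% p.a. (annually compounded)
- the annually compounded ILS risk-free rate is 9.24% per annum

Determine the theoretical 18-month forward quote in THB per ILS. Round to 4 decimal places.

T = 18/12 years.
THB growth factor: (1 + 0.1026)^(18/12) = 1.1577825.
Growth of 1 ILS over T: (1 + 0.0924)^(18/12) = 1.141754.
So F = 8.4786 × 1.1577825 / 1.141754 = 8.597627 (THB/ILS).

8.5976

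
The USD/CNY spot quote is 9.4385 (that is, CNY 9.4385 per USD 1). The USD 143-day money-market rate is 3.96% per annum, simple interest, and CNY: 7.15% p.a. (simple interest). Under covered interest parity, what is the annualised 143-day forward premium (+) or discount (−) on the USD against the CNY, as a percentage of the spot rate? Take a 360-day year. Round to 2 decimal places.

T = 143/360 years.
No-arbitrage forward: 9.4385 × 1.0284014 / 1.015730 = 9.5562469 CNY/USD.
(F − S)/S ÷ T = (9.5562469 − 9.4385)/9.4385/(143/360) = 0.031406 → 3.14%.

+3.14%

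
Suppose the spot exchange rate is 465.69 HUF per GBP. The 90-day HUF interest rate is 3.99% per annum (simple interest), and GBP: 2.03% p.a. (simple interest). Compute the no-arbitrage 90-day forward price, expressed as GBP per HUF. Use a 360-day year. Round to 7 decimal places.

T = 90/360 years.
HUF accumulates by 1 + 0.0399×90/360 = 1.009975.
Growth of 1 GBP over T: 1 + 0.0203×90/360 = 1.005075.
So F = 465.69 × 1.009975 / 1.005075 = 467.9604 (HUF/GBP).
Invert for GBP per HUF: 1 / 467.9604 = 0.0021369.

0.0021369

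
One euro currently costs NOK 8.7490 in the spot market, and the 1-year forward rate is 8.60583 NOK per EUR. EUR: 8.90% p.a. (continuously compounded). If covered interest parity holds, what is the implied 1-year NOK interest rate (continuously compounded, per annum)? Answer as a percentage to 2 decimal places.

T = 1 year.
F/S = 8.60583/8.749 = 0.9836358 = (growth of NOK) / (growth of EUR).
EUR growth factor: e^(0.0890×1) = 1.0930807.
Hence g_NOK = 1.0751933.
r = ln(1.0751933)/1 = 0.072500 → 7.25%.

7.25%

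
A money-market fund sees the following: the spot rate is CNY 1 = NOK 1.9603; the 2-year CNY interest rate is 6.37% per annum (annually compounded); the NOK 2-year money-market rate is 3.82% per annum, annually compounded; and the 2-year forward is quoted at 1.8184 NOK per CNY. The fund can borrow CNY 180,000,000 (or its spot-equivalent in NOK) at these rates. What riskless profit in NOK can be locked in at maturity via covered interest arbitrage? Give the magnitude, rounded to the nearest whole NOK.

T = 2 years.
Keep in CNY, deliver into the forward: 180,000,000·1.13145769·1.8184 = NOK 370,339,679.43.
Swap to NOK now, deposit: 180,000,000·1.9603·1.07785924 = NOK 380,326,944.27.
The quoted forward undervalues CNY, so borrow CNY, convert to NOK at spot, deposit the NOK at 3.82%, and buy CNY forward at 1.8184 to cover the loan.
Profit = 380,326,944.27 − 370,339,679.43 = NOK 9,987,265.

NOK 9,987,265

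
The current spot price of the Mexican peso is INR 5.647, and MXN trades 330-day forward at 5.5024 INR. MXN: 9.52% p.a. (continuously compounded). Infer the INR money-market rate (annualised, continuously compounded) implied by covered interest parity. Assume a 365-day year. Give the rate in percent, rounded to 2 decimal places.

6.65%

T = 330/365 years.
F/S = 5.5024/5.647 = 0.9743935 = (growth of INR) / (growth of MXN).
MXN growth factor: e^(0.0952×330/365) = 1.089884.
Hence g_INR = 1.0619759.
r = ln(1.0619759)/(330/365) = 0.066509 → 6.65%.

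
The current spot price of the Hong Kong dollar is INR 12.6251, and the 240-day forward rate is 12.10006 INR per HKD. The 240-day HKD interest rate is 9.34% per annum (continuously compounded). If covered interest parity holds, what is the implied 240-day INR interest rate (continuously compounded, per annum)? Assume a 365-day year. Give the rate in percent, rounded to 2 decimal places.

2.88%

T = 240/365 years.
F/S = 12.10006/12.6251 = 0.9584130 = (growth of INR) / (growth of HKD).
The HKD side grows by e^(0.0934×240/365) = 1.0633387.
So the INR growth factor = 1.0191176.
Take logs: ln 1.0191176 / (240/365) = 0.028800, so 2.88%.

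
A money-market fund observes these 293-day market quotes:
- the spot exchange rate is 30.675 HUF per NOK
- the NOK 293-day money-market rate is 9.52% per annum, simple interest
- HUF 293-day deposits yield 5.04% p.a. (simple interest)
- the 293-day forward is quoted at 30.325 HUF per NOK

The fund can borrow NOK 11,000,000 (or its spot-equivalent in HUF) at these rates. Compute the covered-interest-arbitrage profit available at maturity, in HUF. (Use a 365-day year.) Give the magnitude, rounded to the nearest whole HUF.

HUF 7,990,507

T = 293/365 years.
Route A — deposit NOK, sell forward: 11,000,000 × 1.07642082192 × 30.325 = HUF 359,067,075.67.
Route B — convert at spot, deposit HUF: 11,000,000 × 30.675 × 1.04045808219 = HUF 351,076,568.38.
The quoted forward overvalues NOK, so borrow HUF, buy NOK at spot, deposit the NOK at 9.52%, and sell the proceeds forward at 30.325.
The gap between the two covered legs is HUF 7,990,507.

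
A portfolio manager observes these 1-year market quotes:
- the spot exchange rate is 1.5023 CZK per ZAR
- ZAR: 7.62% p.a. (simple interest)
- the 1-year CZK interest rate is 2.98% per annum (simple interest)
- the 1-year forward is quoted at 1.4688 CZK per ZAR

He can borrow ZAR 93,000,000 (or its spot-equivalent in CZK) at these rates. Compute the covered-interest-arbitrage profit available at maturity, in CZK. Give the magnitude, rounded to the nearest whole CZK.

T = 1 year.
Route A — deposit ZAR, sell forward: 93,000,000 × 1.076200 × 1.4688 = CZK 147,007,198.08.
Route B — convert at spot, deposit CZK: 93,000,000 × 1.5023 × 1.029800 = CZK 143,877,374.22.
The quoted forward overvalues ZAR, so borrow CZK, buy ZAR at spot, deposit the ZAR at 7.62%, and sell the proceeds forward at 1.4688.
Profit = 147,007,198.08 − 143,877,374.22 = CZK 3,129,824.

CZK 3,129,824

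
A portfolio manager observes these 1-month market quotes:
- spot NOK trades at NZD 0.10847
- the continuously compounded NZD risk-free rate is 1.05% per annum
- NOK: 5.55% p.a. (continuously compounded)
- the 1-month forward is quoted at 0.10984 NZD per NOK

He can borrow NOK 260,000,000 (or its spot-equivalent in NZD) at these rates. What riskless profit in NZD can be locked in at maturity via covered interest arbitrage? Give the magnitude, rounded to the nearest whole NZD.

T = 1/12 years.
Keep in NOK, deliver into the forward: 260,000,000·1.0046357118·0.10984 = NZD 28,690,788.51.
Swap to NZD now, deposit: 260,000,000·0.10847·1.0008753829 = NZD 28,226,887.72.
The quoted forward overvalues NOK, so borrow NZD, buy NOK at spot, deposit the NOK at 5.55%, and sell the proceeds forward at 0.10984.
Profit = 28,690,788.51 − 28,226,887.72 = NZD 463,901.

NZD 463,901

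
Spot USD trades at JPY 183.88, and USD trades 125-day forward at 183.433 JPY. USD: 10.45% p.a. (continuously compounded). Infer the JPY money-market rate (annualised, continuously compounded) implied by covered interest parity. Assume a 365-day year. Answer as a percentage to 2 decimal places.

9.74%

T = 125/365 years.
By CIP, F/S equals the JPY-to-USD growth ratio: 183.433/183.88 = 0.9975691.
USD growth factor: e^(0.1045×125/365) = 1.0364358.
That pins the JPY growth at 1.0339163.
r = ln(1.0339163)/(125/365) = 0.097393 → 9.74%.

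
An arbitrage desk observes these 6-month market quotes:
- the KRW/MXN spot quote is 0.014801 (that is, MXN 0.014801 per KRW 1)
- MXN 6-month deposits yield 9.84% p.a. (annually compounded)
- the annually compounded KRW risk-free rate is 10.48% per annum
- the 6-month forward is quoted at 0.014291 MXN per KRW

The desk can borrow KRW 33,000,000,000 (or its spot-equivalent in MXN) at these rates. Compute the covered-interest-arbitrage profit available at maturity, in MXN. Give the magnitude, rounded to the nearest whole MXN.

T = 6/12 years.
Keep in KRW, deliver into the forward: 33,000,000,000·1.05109466748·0.014291 = MXN 495,699,398.47.
Swap to MXN now, deposit: 33,000,000,000·0.014801·1.04804580053 = MXN 511,900,154.49.
The quoted forward undervalues KRW, so borrow KRW, convert to MXN at spot, deposit the MXN at 9.84%, and buy KRW forward at 0.014291 to cover the loan.
The gap between the two covered legs is MXN 16,200,756.

MXN 16,200,756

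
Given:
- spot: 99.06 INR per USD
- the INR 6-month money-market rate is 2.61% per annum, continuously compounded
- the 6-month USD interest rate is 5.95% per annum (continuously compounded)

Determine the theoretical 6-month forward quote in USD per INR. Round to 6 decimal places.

T = 6/12 years.
INR growth factor: e^(0.0261×6/12) = 1.0131355.
USD accumulates by e^(0.0595×6/12) = 1.030197.
So F = 99.06 × 1.0131355 / 1.030197 = 97.41943 (INR/USD).
Quoted the other way: 1/97.41943 = 0.010265 USD per INR.

0.010265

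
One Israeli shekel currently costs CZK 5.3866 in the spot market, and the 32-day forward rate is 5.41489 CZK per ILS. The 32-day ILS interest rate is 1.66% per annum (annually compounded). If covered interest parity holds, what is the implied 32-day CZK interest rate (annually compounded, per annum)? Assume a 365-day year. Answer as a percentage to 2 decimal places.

T = 32/365 years.
CIP gives F = S · g_CZK/g_ILS, so g_CZK/g_ILS = 5.41489/5.3866 = 1.0052519.
The ILS side grows by (1 + 0.0166)^(32/365) = 1.0014444.
So the CZK growth factor = 1.0067039.
Annualise: 1.0067039^(365/32) − 1 = 0.079190 = 7.92%.

7.92%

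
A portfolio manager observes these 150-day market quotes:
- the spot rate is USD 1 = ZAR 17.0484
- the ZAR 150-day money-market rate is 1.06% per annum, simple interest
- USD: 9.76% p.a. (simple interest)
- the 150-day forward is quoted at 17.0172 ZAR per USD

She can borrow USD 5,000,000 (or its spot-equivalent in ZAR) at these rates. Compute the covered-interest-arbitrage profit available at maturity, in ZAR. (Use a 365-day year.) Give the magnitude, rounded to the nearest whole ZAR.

ZAR 2,885,436

T = 150/365 years.
Route A — deposit USD, sell forward: 5,000,000 × 1.040109589 × 17.0172 = ZAR 88,498,764.49.
Route B — convert at spot, deposit ZAR: 5,000,000 × 17.0484 × 1.0043561644 = ZAR 85,613,328.17.
The quoted forward overvalues USD, so borrow ZAR, buy USD at spot, deposit the USD at 9.76%, and sell the proceeds forward at 17.0172.
The gap between the two covered legs is ZAR 2,885,436.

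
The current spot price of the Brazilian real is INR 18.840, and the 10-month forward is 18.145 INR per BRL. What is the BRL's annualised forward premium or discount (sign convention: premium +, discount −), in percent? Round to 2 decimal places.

-4.43%

T = 10/12 years.
(F − S)/S = (18.145 − 18.84)/18.84 = -0.0368896.
Annualise by dividing by T: -0.0368896 / (10/12) = -0.044268 → -4.43%.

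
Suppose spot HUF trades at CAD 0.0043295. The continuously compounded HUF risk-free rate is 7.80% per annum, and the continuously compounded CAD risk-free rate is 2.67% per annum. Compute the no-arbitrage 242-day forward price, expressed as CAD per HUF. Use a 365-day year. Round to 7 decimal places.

T = 242/365 years.
Growth of 1 CAD over T: e^(0.0267×242/365) = 1.0178601.
HUF accumulates by e^(0.0780×242/365) = 1.0530756.
Forward (CAD per HUF) = 0.0043295 × 1.0178601 / 1.0530756 = 0.004184719.

0.0041847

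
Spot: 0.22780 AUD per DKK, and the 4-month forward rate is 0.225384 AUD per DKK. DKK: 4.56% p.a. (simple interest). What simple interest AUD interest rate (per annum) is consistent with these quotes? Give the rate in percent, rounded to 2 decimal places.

T = 4/12 years.
CIP gives F = S · g_AUD/g_DKK, so g_AUD/g_DKK = 0.225384/0.2278 = 0.9893942.
DKK growth factor: 1 + 0.0456×4/12 = 1.015200.
So the AUD growth factor = 1.004433.
r = (1.004433 − 1)/(4/12) = 0.013299 → 1.33%.

1.33%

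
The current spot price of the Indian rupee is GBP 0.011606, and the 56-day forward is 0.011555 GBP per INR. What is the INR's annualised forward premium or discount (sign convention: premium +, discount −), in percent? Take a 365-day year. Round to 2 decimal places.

-2.86%

T = 56/365 years.
(F − S)/S = (0.011555 − 0.011606)/0.011606 = -0.0043943.
Annualise by dividing by T: -0.0043943 / (56/365) = -0.028641 → -2.86%.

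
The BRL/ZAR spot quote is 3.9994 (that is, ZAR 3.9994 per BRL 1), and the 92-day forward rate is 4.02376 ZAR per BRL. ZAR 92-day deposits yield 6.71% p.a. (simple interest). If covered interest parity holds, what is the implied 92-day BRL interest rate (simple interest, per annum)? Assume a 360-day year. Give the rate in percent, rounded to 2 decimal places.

T = 92/360 years.
CIP gives F = S · g_ZAR/g_BRL, so g_ZAR/g_BRL = 4.02376/3.9994 = 1.0060909.
ZAR growth factor: 1 + 0.0671×92/360 = 1.0171478.
Hence g_BRL = 1.010990.
(1.010990 − 1)/T = 0.043004, i.e. 4.30%.

4.30%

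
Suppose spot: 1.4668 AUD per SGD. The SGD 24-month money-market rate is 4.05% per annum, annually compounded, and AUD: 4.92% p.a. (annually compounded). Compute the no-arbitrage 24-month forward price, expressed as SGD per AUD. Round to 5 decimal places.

T = 2 years.
AUD growth factor: (1 + 0.0492)^2 = 1.1008206.
Growth of 1 SGD over T: (1 + 0.0405)^2 = 1.0826402.
Forward (AUD per SGD) = 1.4668 × 1.1008206 / 1.0826402 = 1.491431.
Quoted the other way: 1/1.491431 = 0.67050 SGD per AUD.

0.67050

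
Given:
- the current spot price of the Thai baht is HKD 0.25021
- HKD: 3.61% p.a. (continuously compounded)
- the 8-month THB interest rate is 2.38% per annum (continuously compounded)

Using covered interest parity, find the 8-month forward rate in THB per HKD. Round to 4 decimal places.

T = 8/12 years.
Growth of 1 HKD over T: e^(0.0361×8/12) = 1.0243586.
Growth of 1 THB over T: e^(0.0238×8/12) = 1.0159932.
CIP: F = S · (grow HKD)/(grow THB) = 0.25021 × 1.0243586/1.0159932 = 0.2522702 HKD per THB.
Quoted the other way: 1/0.2522702 = 3.9640 THB per HKD.

3.9640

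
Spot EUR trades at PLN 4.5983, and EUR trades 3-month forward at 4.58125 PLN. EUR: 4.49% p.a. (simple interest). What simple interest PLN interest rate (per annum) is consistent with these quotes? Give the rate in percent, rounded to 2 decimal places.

2.99%

T = 3/12 years.
CIP gives F = S · g_PLN/g_EUR, so g_PLN/g_EUR = 4.58125/4.5983 = 0.9962921.
The EUR side grows by 1 + 0.0449×3/12 = 1.011225.
So the PLN growth factor = 1.0074755.
(1.0074755 − 1)/T = 0.029902, i.e. 2.99%.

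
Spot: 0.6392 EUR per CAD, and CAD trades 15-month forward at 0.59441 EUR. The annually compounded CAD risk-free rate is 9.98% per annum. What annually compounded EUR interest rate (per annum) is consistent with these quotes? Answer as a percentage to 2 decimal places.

T = 15/12 years.
By CIP, F/S equals the EUR-to-CAD growth ratio: 0.59441/0.6392 = 0.9299280.
The CAD side grows by (1 + 0.0998)^(15/12) = 1.126269.
So the EUR growth factor = 1.0473491.
r = 1.0473491^(12/15) − 1 = 0.037703 → 3.77%.

3.77%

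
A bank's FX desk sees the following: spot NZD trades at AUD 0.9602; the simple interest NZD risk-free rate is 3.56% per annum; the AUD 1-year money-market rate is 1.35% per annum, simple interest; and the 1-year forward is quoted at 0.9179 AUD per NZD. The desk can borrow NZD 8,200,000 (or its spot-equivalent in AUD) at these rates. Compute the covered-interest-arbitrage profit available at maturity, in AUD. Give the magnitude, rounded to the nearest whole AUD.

T = 1 year.
Route A — deposit NZD, sell forward: 8,200,000 × 1.035600 × 0.9179 = AUD 7,794,733.37.
Route B — convert at spot, deposit AUD: 8,200,000 × 0.9602 × 1.013500 = AUD 7,979,934.14.
The quoted forward undervalues NZD, so borrow NZD, convert to AUD at spot, deposit the AUD at 1.35%, and buy NZD forward at 0.9179 to cover the loan.
Arbitrage profit = |7,794,733.37 − 7,979,934.14| = AUD 185,201.

AUD 185,201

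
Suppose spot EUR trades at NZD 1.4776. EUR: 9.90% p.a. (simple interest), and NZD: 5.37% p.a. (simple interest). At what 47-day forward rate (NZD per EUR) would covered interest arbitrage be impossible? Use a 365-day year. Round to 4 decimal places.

1.4691

T = 47/365 years.
Growth of 1 NZD over T: 1 + 0.0537×47/365 = 1.0069148.
Growth of 1 EUR over T: 1 + 0.0990×47/365 = 1.0127479.
CIP: F = S · (grow NZD)/(grow EUR) = 1.4776 × 1.0069148/1.0127479 = 1.469090 NZD per EUR.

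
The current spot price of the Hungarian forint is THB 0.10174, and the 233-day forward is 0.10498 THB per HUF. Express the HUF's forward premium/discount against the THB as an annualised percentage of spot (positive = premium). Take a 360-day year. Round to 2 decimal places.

T = 233/360 years.
Period premium: (0.10498 − 0.10174)/0.10174 = 0.0318459.
Annualise by dividing by T: 0.0318459 / (233/360) = 0.049204 → 4.92%.

+4.92%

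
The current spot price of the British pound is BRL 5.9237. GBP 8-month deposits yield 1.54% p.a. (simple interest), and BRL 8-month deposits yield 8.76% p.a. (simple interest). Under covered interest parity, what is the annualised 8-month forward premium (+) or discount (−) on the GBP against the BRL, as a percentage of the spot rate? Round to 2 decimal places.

T = 8/12 years.
No-arbitrage forward: 5.9237 × 1.058400 / 1.0102667 = 6.2059297 BRL/GBP.
Annualised premium = (F − S)/S × (1/T) = (6.2059297 − 5.9237)/5.9237 ÷ (8/12) = 7.15%.

+7.15%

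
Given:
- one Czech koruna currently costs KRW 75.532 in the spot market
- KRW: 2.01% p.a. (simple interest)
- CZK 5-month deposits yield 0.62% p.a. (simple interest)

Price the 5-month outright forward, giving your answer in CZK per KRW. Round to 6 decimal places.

0.013163

T = 5/12 years.
Growth of 1 KRW over T: 1 + 0.0201×5/12 = 1.008375.
CZK growth factor: 1 + 0.0062×5/12 = 1.0025833.
So F = 75.532 × 1.008375 / 1.0025833 = 75.96833 (KRW/CZK).
Quoted the other way: 1/75.96833 = 0.013163 CZK per KRW.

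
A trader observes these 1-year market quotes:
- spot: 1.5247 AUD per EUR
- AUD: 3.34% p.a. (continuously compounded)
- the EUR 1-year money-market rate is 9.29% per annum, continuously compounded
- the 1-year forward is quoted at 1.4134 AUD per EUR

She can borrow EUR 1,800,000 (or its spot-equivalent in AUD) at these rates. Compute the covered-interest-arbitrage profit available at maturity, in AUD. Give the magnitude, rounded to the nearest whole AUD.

T = 1 year.
Keep in EUR, deliver into the forward: 1,800,000·1.097351995·1.4134 = AUD 2,791,795.16.
Swap to AUD now, deposit: 1,800,000·1.5247·1.033964042 = AUD 2,837,672.95.
The quoted forward undervalues EUR, so borrow EUR, convert to AUD at spot, deposit the AUD at 3.34%, and buy EUR forward at 1.4134 to cover the loan.
Profit = 2,837,672.95 − 2,791,795.16 = AUD 45,878.

AUD 45,878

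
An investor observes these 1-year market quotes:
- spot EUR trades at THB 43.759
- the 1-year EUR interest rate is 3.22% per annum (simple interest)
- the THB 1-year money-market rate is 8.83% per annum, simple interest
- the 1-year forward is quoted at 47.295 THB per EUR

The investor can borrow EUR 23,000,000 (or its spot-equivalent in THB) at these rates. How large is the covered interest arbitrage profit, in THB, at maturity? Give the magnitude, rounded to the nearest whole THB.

T = 1 year.
Route A — deposit EUR, sell forward: 23,000,000 × 1.032200 × 47.295 = THB 1,122,811,677.00.
Route B — convert at spot, deposit THB: 23,000,000 × 43.759 × 1.088300 = THB 1,095,327,153.10.
The quoted forward overvalues EUR, so borrow THB, buy EUR at spot, deposit the EUR at 3.22%, and sell the proceeds forward at 47.295.
Profit = 1,122,811,677.00 − 1,095,327,153.10 = THB 27,484,524.

THB 27,484,524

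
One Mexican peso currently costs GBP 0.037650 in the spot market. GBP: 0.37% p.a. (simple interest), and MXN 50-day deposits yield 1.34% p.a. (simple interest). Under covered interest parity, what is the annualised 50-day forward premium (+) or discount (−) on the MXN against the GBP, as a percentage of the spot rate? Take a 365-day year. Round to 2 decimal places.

T = 50/365 years.
F = S · g_GBP/g_MXN = 0.03765 × 1.0005068/1.0018356 = 0.037600062.
Annualised premium = (F − S)/S × (1/T) = (0.037600062 − 0.03765)/0.03765 ÷ (50/365) = -0.97%.

-0.97%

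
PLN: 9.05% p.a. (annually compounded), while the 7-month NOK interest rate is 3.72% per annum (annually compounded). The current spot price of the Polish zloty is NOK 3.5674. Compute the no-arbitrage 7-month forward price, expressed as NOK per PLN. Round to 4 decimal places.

3.4646

T = 7/12 years.
Growth of 1 NOK over T: (1 + 0.0372)^(7/12) = 1.0215347.
PLN accumulates by (1 + 0.0905)^(7/12) = 1.0518367.
So F = 3.5674 × 1.0215347 / 1.0518367 = 3.464628 (NOK/PLN).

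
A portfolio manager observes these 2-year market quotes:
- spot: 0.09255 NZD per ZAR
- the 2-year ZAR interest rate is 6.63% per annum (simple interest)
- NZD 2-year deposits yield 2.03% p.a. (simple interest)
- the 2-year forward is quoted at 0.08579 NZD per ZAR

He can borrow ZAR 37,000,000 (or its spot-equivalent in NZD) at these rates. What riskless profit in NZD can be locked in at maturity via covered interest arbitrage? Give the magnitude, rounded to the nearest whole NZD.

T = 2 years.
Invest the ZAR and cover forward: 37,000,000 × 1.132600 × 0.08579 = NZD 3,595,132.90.
Convert at spot and invest in NZD: 37,000,000 × 0.09255 × 1.040600 = NZD 3,563,378.61.
The quoted forward overvalues ZAR, so borrow NZD, buy ZAR at spot, deposit the ZAR at 6.63%, and sell the proceeds forward at 0.08579.
Profit = 3,595,132.90 − 3,563,378.61 = NZD 31,754.

NZD 31,754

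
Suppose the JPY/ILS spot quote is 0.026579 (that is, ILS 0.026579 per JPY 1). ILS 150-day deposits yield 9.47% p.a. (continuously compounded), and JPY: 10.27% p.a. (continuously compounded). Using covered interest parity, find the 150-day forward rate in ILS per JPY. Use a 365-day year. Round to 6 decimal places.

0.026492

T = 150/365 years.
ILS growth factor: e^(0.0947×150/365) = 1.039685.
Growth of 1 JPY over T: e^(0.1027×150/365) = 1.0431088.
So F = 0.026579 × 1.039685 / 1.0431088 = 0.02649176 (ILS/JPY).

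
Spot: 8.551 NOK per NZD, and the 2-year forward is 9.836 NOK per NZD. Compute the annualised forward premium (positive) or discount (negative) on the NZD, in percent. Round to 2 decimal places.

T = 2 years.
Period premium: (9.836 − 8.551)/8.551 = 0.1502748.
Annualise by dividing by T: 0.1502748 / 2 = 0.075137 → 7.51%.

+7.51%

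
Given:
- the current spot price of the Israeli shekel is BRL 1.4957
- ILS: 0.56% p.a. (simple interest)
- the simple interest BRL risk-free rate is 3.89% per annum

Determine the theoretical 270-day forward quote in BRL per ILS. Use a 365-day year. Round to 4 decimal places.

1.5324

T = 270/365 years.
BRL accumulates by 1 + 0.0389×270/365 = 1.0287753.
ILS growth factor: 1 + 0.0056×270/365 = 1.0041425.
So F = 1.4957 × 1.0287753 / 1.0041425 = 1.532391 (BRL/ILS).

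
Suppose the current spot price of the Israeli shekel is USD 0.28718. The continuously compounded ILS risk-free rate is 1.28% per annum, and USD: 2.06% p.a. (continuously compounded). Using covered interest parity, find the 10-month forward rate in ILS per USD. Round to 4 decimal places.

T = 10/12 years.
USD growth factor: e^(0.0206×10/12) = 1.0173149.
ILS growth factor: e^(0.0128×10/12) = 1.0107238.
CIP: F = S · (grow USD)/(grow ILS) = 0.28718 × 1.0173149/1.0107238 = 0.2890527 USD per ILS.
Quoted the other way: 1/0.2890527 = 3.4596 ILS per USD.

3.4596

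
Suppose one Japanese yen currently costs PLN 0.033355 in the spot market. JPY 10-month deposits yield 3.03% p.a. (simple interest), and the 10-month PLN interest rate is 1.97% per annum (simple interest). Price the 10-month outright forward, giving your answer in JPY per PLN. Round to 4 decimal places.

30.2411

T = 10/12 years.
PLN growth factor: 1 + 0.0197×10/12 = 1.01641667.
Growth of 1 JPY over T: 1 + 0.0303×10/12 = 1.025250.
Forward (PLN per JPY) = 0.033355 × 1.01641667 / 1.025250 = 0.033067621.
Invert for JPY per PLN: 1 / 0.033067621 = 30.2411.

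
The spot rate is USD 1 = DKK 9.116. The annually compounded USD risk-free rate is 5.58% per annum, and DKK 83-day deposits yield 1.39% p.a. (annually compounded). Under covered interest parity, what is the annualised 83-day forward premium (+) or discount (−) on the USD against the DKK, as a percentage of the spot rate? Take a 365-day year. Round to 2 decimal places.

-4.03%

T = 83/365 years.
No-arbitrage forward: 9.116 × 1.003144 / 1.0124239 = 9.032443 DKK/USD.
Annualised premium = (F − S)/S × (1/T) = (9.032443 − 9.116)/9.116 ÷ (83/365) = -4.03%.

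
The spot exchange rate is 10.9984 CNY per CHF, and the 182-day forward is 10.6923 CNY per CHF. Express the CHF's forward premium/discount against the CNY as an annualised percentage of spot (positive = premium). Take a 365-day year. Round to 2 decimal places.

-5.58%

T = 182/365 years.
Period premium: (10.6923 − 10.9984)/10.9984 = -0.0278313.
×(1/T) gives -5.58% p.a.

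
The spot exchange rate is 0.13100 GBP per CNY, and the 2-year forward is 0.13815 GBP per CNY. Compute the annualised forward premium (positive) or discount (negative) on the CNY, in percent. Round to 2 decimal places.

+2.73%

T = 2 years.
CNY trades forward at +5.45802% vs spot over the period.
Per annum: 0.0545802 / 2 = 0.027290 = 2.73%.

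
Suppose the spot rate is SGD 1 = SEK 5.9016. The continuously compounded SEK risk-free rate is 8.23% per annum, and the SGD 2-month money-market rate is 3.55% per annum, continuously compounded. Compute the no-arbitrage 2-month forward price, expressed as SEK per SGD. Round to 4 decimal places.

5.9478

T = 2/12 years.
SEK accumulates by e^(0.0823×2/12) = 1.0138112.
Growth of 1 SGD over T: e^(0.0355×2/12) = 1.0059342.
CIP: F = S · (grow SEK)/(grow SGD) = 5.9016 × 1.0138112/1.0059342 = 5.947813 SEK per SGD.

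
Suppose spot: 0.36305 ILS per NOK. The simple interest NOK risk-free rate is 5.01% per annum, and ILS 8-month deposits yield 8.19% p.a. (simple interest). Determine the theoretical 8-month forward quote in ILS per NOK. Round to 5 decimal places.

0.37050

T = 8/12 years.
ILS growth factor: 1 + 0.0819×8/12 = 1.054600.
Growth of 1 NOK over T: 1 + 0.0501×8/12 = 1.033400.
Forward (ILS per NOK) = 0.36305 × 1.054600 / 1.033400 = 0.3704979.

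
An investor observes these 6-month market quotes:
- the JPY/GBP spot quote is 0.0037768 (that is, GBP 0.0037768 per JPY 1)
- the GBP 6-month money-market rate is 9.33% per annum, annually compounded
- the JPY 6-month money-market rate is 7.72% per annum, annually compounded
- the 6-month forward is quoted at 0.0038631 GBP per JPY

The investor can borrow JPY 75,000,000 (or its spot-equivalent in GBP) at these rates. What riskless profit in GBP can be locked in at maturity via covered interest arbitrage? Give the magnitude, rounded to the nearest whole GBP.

GBP 4,529

T = 6/12 years.
Keep in JPY, deliver into the forward: 75,000,000·1.03788246·0.0038631 = GBP 300,708.28.
Swap to GBP now, deposit: 75,000,000·0.0037768·1.04560987 = GBP 296,179.45.
The quoted forward overvalues JPY, so borrow GBP, buy JPY at spot, deposit the JPY at 7.72%, and sell the proceeds forward at 0.0038631.
Profit = 300,708.28 − 296,179.45 = GBP 4,529.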